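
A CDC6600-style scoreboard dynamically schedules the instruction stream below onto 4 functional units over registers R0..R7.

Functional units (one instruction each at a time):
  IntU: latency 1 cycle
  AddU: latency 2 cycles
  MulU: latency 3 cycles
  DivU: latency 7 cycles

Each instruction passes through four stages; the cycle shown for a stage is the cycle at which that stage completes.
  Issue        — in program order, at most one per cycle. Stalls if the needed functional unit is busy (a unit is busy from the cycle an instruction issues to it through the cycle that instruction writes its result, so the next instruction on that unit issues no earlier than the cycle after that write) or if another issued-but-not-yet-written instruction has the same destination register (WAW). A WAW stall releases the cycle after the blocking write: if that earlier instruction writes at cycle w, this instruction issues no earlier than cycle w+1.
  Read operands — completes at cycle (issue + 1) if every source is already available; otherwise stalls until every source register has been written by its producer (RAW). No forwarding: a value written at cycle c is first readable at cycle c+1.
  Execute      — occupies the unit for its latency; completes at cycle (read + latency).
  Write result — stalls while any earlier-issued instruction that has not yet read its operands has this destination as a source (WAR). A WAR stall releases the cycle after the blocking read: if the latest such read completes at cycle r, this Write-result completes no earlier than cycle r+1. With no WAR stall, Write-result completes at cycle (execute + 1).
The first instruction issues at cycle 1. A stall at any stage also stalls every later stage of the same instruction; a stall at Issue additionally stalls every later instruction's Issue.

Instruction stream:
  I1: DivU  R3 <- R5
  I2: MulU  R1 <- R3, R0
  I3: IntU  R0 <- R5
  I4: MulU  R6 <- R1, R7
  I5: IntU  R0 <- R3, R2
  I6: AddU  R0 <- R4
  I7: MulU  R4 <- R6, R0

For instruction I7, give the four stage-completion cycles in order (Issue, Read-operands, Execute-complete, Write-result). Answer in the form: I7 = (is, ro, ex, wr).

I7 = (22, 26, 29, 30)

[1] issue I1 (DivU)
[2] I1 read-ops, issue I2 (MulU)
[3] issue I3 (IntU)
[4] I3 read-ops
[5] I3 finished on IntU
[9] I1 finished on DivU
[10] I1→R3
[11] I2 read-ops
[12] I3→R0
[14] I2 finished on MulU
[15] I2→R1
[16] issue I4 (MulU)
[17] I4 read-ops, issue I5 (IntU)
[18] I5 read-ops
[19] I5 finished on IntU
[20] I4 finished on MulU, I5→R0
[21] I4→R6, issue I6 (AddU)
[22] I6 read-ops, issue I7 (MulU)
[24] I6 finished on AddU
[25] I6→R0
[26] I7 read-ops
[29] I7 finished on MulU
[30] I7→R4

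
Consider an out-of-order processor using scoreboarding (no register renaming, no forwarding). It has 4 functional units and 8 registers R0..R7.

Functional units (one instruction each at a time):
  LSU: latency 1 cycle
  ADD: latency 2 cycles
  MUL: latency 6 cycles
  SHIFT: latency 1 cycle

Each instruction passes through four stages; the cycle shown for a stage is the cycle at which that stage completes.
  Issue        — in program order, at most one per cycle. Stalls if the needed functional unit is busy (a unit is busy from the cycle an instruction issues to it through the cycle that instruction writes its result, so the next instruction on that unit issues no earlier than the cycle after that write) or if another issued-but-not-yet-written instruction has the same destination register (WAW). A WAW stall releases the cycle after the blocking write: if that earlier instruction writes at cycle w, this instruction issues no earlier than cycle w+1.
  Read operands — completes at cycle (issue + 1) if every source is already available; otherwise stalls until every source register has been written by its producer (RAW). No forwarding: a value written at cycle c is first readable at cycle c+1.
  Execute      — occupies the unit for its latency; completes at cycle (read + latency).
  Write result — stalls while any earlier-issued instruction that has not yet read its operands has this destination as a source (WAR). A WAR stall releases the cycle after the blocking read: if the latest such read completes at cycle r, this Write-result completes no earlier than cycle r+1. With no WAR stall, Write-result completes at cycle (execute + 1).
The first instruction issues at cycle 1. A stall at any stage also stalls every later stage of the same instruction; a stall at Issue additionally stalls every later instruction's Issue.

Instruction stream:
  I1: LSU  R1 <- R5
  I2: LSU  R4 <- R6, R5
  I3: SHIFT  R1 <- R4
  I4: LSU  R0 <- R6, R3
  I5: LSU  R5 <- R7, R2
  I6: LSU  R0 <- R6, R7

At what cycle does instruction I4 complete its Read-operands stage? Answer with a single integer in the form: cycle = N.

cycle = 10

I1  is:1  ro:2  ex:3  wr:4
I2  is:5  ro:6  ex:7  wr:8  — struct: LSU busy until I1 writes@4
I3  is:6  ro:9  ex:10  wr:11  — RAW R4: wait I2 write@8
I4  is:9  ro:10  ex:11  wr:12  — struct: LSU busy until I2 writes@8
I5  is:13  ro:14  ex:15  wr:16  — struct: LSU busy until I4 writes@12
I6  is:17  ro:18  ex:19  wr:20  — struct: LSU busy until I5 writes@16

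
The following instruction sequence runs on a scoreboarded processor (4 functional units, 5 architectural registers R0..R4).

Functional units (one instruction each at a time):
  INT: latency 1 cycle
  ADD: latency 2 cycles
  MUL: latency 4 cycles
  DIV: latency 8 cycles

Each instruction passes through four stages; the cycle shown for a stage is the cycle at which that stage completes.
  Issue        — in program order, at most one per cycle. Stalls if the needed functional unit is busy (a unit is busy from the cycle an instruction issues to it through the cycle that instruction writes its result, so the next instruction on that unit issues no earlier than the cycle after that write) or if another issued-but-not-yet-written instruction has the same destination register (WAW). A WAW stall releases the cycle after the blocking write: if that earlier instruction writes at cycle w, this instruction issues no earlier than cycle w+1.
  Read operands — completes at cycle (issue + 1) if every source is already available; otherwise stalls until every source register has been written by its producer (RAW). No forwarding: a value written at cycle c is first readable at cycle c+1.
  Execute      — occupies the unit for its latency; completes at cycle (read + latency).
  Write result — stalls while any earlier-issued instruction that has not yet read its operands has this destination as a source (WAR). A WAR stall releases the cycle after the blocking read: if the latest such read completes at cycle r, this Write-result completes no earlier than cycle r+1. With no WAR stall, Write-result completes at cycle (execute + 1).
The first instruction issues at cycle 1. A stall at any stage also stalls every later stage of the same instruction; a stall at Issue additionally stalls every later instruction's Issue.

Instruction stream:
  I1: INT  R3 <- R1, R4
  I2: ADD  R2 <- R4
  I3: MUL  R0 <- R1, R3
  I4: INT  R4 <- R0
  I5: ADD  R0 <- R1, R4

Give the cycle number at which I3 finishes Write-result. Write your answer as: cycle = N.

cycle = 10

I1 -> (1, 2, 3, 4)
I2 -> (2, 3, 5, 6)
I3 -> (3, 5, 9, 10)  // RAW R3: wait I1 write@4
I4 -> (5, 11, 12, 13)  // struct: INT busy until I1 writes@4, RAW R0: wait I3 write@10
I5 -> (11, 14, 16, 17)  // WAW R0: wait I3 write@10, RAW R4: wait I4 write@13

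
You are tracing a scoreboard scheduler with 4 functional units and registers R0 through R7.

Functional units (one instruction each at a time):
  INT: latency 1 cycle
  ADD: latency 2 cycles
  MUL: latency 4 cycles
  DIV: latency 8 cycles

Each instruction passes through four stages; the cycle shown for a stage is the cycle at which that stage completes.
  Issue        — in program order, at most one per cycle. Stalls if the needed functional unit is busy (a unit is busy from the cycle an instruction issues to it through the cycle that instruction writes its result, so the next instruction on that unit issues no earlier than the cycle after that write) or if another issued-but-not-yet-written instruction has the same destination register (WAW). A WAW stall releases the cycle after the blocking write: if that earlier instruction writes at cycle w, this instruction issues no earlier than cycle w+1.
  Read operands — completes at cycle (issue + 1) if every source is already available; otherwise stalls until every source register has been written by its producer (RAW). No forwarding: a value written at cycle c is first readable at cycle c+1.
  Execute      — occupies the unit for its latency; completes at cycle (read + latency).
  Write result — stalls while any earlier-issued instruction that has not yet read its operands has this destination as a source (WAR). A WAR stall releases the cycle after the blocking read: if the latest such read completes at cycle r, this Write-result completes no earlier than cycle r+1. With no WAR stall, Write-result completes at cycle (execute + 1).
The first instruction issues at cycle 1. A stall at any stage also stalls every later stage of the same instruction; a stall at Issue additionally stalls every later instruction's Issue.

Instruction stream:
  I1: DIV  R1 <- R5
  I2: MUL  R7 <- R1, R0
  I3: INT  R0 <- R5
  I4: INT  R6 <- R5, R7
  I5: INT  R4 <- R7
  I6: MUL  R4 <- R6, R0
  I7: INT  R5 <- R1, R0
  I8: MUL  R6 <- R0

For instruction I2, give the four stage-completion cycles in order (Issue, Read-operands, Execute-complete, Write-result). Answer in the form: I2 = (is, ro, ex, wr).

I2 = (2, 12, 16, 17)

  I1 | 1 | 2 | 10 | 11
  I2 | 2 | 12 | 16 | 17   RAW R1: wait I1 write@11
  I3 | 3 | 4 | 5 | 13   WAR R0: wait I2 read@12
  I4 | 14 | 18 | 19 | 20   struct: INT busy until I3 writes@13 · RAW R7: wait I2 write@17
  I5 | 21 | 22 | 23 | 24   struct: INT busy until I4 writes@20
  I6 | 25 | 26 | 30 | 31   WAW R4: wait I5 write@24
  I7 | 26 | 27 | 28 | 29
  I8 | 32 | 33 | 37 | 38   struct: MUL busy until I6 writes@31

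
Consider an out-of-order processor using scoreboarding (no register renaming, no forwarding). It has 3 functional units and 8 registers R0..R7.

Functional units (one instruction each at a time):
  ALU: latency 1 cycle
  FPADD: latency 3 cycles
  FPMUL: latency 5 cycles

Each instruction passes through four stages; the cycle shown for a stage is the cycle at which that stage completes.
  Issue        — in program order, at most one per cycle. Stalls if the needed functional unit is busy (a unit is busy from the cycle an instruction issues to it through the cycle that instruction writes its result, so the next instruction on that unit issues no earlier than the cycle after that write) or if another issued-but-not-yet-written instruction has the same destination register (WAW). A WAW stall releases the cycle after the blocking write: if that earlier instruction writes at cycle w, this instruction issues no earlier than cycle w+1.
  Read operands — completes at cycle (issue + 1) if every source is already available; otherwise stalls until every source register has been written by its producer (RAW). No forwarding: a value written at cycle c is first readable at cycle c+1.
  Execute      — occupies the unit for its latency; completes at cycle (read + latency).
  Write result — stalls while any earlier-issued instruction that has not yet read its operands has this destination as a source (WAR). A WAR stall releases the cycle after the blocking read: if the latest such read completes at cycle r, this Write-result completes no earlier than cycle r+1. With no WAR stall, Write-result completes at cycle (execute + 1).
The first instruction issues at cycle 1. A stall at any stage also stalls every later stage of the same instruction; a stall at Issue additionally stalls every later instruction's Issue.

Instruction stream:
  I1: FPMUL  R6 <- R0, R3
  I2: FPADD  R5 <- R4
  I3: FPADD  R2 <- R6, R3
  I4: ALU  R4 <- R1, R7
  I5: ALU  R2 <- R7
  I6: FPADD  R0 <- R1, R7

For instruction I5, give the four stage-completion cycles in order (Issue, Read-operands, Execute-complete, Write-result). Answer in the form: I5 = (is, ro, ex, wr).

I5 = (14, 15, 16, 17)

I1 -> (1, 2, 7, 8)
I2 -> (2, 3, 6, 7)
I3 -> (8, 9, 12, 13)  // struct: FPADD busy until I2 writes@7
I4 -> (9, 10, 11, 12)
I5 -> (14, 15, 16, 17)  // WAW R2: wait I3 write@13
I6 -> (15, 16, 19, 20)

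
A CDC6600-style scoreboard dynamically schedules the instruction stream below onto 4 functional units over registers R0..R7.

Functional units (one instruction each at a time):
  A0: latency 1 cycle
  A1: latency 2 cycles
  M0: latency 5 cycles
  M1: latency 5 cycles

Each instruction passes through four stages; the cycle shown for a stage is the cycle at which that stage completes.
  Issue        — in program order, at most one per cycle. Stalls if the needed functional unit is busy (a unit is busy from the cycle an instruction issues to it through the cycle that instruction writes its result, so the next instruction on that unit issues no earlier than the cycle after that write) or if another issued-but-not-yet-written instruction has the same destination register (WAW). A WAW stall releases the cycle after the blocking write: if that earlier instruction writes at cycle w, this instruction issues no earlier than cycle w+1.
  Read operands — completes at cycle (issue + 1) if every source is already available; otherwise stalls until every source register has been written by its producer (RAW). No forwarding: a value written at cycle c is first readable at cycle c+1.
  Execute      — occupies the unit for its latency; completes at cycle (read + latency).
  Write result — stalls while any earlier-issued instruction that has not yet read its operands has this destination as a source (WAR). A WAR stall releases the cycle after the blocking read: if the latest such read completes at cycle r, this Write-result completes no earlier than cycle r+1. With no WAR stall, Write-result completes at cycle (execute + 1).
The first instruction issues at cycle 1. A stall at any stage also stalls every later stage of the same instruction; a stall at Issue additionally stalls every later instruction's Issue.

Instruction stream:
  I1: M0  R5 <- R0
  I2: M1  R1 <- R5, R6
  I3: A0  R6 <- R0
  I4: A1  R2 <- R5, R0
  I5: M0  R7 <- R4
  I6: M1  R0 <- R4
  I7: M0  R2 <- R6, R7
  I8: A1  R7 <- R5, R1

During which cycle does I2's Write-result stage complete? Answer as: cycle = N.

cycle = 15

I1: IS=1 RO=2 EX=7 WR=8
I2: IS=2 RO=9 EX=14 WR=15  [RAW R5: wait I1 write@8]
I3: IS=3 RO=4 EX=5 WR=10  [WAR R6: wait I2 read@9]
I4: IS=4 RO=9 EX=11 WR=12  [RAW R5: wait I1 write@8]
I5: IS=9 RO=10 EX=15 WR=16  [struct: M0 busy until I1 writes@8]
I6: IS=16 RO=17 EX=22 WR=23  [struct: M1 busy until I2 writes@15]
I7: IS=17 RO=18 EX=23 WR=24
I8: IS=18 RO=19 EX=21 WR=22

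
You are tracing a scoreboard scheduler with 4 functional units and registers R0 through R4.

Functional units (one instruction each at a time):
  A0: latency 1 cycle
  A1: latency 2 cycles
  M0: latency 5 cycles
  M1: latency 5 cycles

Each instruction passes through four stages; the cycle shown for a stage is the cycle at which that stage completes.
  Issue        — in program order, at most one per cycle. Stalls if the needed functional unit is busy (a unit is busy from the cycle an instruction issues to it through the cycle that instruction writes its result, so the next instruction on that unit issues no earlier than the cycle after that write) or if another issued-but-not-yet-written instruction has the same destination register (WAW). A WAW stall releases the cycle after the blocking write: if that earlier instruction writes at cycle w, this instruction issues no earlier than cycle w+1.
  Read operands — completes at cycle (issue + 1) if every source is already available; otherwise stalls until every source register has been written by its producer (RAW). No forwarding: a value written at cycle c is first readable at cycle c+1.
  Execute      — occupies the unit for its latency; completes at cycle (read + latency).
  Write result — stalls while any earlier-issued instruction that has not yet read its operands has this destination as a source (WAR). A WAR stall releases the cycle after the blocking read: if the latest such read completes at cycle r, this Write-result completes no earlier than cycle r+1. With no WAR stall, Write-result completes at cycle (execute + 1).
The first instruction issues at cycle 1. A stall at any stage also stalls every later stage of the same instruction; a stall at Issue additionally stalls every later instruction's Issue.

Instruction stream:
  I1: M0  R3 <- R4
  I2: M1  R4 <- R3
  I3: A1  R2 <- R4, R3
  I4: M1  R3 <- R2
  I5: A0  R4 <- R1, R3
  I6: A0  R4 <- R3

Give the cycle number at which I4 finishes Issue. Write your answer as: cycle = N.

[I1] 1/2/7/8
[I2] 2/9/14/15  (RAW R3: wait I1 write@8)
[I3] 3/16/18/19  (RAW R4: wait I2 write@15)
[I4] 16/20/25/26  (struct: M1 busy until I2 writes@15; RAW R2: wait I3 write@19)
[I5] 17/27/28/29  (RAW R3: wait I4 write@26)
[I6] 30/31/32/33  (struct: A0 busy until I5 writes@29)

cycle = 16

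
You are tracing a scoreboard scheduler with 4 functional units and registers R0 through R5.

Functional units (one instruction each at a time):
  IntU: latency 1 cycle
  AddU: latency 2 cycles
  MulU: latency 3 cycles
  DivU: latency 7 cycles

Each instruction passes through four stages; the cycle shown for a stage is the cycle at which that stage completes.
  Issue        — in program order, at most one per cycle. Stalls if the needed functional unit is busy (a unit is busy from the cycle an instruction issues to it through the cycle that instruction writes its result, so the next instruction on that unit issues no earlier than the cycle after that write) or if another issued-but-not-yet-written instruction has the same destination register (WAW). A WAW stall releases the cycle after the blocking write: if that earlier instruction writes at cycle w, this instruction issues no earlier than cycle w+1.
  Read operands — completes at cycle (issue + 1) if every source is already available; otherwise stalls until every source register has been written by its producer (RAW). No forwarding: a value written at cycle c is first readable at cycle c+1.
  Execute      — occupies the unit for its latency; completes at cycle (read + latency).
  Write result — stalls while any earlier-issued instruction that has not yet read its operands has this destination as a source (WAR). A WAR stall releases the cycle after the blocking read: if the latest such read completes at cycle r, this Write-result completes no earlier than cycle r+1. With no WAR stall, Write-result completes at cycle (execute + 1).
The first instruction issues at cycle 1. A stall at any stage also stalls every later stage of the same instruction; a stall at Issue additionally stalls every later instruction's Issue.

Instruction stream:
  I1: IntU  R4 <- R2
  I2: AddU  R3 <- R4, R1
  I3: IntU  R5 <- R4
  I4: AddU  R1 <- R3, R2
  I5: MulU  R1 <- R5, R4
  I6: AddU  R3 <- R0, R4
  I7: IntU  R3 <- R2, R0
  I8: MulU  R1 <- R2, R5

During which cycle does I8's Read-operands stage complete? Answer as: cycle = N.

t=1  I1 dispatched to IntU
t=2  I1 operands ready · I2 dispatched to AddU
t=3  I1 complete
t=4  R4←I1
t=5  I2 operands ready · I3 dispatched to IntU
t=6  I3 operands ready
t=7  I2 complete · I3 complete
t=8  R3←I2 · R5←I3
t=9  I4 dispatched to AddU
t=10  I4 operands ready
t=12  I4 complete
t=13  R1←I4
t=14  I5 dispatched to MulU
t=15  I5 operands ready · I6 dispatched to AddU
t=16  I6 operands ready
t=18  I5 complete · I6 complete
t=19  R1←I5 · R3←I6
t=20  I7 dispatched to IntU
t=21  I7 operands ready · I8 dispatched to MulU
t=22  I7 complete · I8 operands ready
t=23  R3←I7
t=25  I8 complete
t=26  R1←I8

cycle = 22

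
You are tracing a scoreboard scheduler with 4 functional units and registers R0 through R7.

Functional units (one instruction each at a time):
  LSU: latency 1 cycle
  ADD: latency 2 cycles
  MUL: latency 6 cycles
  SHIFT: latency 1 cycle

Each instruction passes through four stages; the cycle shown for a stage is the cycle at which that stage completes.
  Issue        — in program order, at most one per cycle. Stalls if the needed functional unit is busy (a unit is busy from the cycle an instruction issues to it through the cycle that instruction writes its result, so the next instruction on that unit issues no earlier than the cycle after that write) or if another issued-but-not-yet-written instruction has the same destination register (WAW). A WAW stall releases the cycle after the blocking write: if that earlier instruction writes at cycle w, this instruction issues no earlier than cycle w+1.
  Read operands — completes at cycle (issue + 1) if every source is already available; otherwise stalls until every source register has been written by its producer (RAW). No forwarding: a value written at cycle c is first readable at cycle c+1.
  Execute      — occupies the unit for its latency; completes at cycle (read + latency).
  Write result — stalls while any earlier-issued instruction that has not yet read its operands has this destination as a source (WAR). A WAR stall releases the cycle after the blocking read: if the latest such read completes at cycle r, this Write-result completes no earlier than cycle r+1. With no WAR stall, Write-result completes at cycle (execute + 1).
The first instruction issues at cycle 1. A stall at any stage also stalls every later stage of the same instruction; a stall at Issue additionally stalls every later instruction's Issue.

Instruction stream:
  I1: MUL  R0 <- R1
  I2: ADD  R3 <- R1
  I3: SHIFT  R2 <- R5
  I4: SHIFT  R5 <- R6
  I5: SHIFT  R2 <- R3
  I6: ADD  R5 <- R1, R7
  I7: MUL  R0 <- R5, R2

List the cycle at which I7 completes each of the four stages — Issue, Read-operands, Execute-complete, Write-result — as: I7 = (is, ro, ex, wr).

I7 = (13, 17, 23, 24)

I1  is:1  ro:2  ex:8  wr:9
I2  is:2  ro:3  ex:5  wr:6
I3  is:3  ro:4  ex:5  wr:6
I4  is:7  ro:8  ex:9  wr:10  — struct: SHIFT busy until I3 writes@6
I5  is:11  ro:12  ex:13  wr:14  — struct: SHIFT busy until I4 writes@10
I6  is:12  ro:13  ex:15  wr:16
I7  is:13  ro:17  ex:23  wr:24  — RAW R5: wait I6 write@16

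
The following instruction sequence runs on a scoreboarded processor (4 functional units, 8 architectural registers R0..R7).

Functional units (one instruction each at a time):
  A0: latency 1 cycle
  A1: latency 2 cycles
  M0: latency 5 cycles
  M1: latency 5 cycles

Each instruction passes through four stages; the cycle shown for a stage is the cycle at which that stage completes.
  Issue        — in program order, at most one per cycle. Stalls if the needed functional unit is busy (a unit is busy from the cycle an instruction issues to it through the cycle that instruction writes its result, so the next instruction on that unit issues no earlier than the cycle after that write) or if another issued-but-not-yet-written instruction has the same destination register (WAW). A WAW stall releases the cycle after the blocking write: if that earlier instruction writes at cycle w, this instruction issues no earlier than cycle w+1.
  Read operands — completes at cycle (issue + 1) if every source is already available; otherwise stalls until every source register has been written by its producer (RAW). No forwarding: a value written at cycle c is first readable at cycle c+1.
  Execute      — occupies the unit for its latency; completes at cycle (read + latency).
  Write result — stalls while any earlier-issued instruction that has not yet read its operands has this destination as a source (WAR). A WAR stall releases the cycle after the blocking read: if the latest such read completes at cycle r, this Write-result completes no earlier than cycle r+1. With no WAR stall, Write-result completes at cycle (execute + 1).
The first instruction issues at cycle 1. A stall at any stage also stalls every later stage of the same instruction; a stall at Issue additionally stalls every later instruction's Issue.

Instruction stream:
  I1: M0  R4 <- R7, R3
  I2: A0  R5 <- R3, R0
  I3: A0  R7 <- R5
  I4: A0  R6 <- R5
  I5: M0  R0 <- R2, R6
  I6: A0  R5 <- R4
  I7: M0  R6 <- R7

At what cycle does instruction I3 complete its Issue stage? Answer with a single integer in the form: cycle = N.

cycle = 6

[1] I1→M0
[2] I1 RO, I2→A0
[3] I2 RO
[4] I2 EX
[5] I2 WR R5
[6] I3→A0
[7] I1 EX, I3 RO
[8] I1 WR R4, I3 EX
[9] I3 WR R7
[10] I4→A0
[11] I4 RO, I5→M0
[12] I4 EX
[13] I4 WR R6
[14] I5 RO, I6→A0
[15] I6 RO
[16] I6 EX
[17] I6 WR R5
[19] I5 EX
[20] I5 WR R0
[21] I7→M0
[22] I7 RO
[27] I7 EX
[28] I7 WR R6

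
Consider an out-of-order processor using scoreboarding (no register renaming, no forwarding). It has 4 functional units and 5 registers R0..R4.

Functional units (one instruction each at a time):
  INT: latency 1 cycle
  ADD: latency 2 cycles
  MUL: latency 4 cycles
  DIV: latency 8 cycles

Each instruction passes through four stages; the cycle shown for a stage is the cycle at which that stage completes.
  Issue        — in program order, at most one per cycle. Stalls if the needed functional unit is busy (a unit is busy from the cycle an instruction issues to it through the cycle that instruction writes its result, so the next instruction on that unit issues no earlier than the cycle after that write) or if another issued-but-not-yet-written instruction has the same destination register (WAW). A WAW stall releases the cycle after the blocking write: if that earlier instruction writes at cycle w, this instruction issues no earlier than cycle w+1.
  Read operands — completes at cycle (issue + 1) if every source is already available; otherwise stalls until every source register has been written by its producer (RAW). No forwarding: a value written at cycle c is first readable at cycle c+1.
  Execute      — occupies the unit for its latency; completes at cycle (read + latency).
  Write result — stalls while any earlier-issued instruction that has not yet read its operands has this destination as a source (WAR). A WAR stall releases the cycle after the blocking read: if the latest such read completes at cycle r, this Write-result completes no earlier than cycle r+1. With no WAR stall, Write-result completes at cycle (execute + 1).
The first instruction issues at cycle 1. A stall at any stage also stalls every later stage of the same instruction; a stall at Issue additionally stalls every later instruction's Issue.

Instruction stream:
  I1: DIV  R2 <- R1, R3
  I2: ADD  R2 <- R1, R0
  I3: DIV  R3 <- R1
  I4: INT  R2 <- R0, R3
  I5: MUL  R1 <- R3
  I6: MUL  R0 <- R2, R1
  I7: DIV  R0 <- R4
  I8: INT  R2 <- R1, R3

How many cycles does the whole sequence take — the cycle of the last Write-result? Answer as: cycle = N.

c1: I1 dispatched to DIV
c2: I1 operands ready
c10: I1 complete
c11: R2←I1
c12: I2 dispatched to ADD
c13: I2 operands ready; I3 dispatched to DIV
c14: I3 operands ready
c15: I2 complete
c16: R2←I2
c17: I4 dispatched to INT
c18: I5 dispatched to MUL
c22: I3 complete
c23: R3←I3
c24: I4 operands ready; I5 operands ready
c25: I4 complete
c26: R2←I4
c28: I5 complete
c29: R1←I5
c30: I6 dispatched to MUL
c31: I6 operands ready
c35: I6 complete
c36: R0←I6
c37: I7 dispatched to DIV
c38: I7 operands ready; I8 dispatched to INT
c39: I8 operands ready
c40: I8 complete
c41: R2←I8
c46: I7 complete
c47: R0←I7

cycle = 47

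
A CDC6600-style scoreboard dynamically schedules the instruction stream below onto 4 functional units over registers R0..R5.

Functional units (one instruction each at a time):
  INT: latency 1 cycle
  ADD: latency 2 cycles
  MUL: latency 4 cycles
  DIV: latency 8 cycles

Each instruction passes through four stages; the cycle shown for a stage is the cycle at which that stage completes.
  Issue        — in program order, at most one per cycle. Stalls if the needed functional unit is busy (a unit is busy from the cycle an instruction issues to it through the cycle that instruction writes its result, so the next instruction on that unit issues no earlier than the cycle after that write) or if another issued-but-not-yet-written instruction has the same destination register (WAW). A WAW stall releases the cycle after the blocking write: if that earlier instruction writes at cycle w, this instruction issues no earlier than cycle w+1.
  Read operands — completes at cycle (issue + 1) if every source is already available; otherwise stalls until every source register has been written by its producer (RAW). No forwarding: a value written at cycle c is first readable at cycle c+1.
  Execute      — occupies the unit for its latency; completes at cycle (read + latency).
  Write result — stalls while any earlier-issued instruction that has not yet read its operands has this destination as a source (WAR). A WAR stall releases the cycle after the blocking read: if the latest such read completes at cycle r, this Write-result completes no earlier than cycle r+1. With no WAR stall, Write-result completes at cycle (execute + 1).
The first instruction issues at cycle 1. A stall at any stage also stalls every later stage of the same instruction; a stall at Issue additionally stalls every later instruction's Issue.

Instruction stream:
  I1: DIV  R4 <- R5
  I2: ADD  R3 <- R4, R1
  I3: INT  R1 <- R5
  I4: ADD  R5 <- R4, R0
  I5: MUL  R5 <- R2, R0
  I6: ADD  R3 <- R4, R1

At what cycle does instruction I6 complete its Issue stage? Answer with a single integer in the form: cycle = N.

  I1 | 1 | 2 | 10 | 11
  I2 | 2 | 12 | 14 | 15   RAW R4: wait I1 write@11
  I3 | 3 | 4 | 5 | 13   WAR R1: wait I2 read@12
  I4 | 16 | 17 | 19 | 20   struct: ADD busy until I2 writes@15
  I5 | 21 | 22 | 26 | 27   WAW R5: wait I4 write@20
  I6 | 22 | 23 | 25 | 26

cycle = 22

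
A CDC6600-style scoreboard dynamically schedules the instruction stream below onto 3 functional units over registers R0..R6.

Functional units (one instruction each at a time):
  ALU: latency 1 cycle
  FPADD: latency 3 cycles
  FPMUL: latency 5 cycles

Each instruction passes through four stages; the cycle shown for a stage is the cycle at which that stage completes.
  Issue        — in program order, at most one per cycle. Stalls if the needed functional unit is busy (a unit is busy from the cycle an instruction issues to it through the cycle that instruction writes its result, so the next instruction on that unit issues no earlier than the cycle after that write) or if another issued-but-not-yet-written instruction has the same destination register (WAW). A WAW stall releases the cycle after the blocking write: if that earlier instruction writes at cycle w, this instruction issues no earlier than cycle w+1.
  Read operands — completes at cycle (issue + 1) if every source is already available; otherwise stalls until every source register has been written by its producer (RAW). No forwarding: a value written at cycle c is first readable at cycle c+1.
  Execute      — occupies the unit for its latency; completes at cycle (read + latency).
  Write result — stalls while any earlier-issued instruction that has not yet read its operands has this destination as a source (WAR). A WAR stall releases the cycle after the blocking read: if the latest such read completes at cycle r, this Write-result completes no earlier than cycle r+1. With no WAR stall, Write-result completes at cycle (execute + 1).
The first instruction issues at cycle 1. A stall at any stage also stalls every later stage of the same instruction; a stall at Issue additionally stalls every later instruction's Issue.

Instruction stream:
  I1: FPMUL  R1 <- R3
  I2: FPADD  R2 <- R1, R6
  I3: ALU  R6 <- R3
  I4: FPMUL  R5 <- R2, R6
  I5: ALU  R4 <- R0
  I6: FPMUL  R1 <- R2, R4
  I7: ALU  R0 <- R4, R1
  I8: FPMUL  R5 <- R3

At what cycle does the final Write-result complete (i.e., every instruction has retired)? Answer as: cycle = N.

cycle = 36

  I1 | 1 | 2 | 7 | 8
  I2 | 2 | 9 | 12 | 13   RAW R1: wait I1 write@8
  I3 | 3 | 4 | 5 | 10   WAR R6: wait I2 read@9
  I4 | 9 | 14 | 19 | 20   struct: FPMUL busy until I1 writes@8 · RAW R2: wait I2 write@13
  I5 | 11 | 12 | 13 | 14   struct: ALU busy until I3 writes@10
  I6 | 21 | 22 | 27 | 28   struct: FPMUL busy until I4 writes@20
  I7 | 22 | 29 | 30 | 31   RAW R1: wait I6 write@28
  I8 | 29 | 30 | 35 | 36   struct: FPMUL busy until I6 writes@28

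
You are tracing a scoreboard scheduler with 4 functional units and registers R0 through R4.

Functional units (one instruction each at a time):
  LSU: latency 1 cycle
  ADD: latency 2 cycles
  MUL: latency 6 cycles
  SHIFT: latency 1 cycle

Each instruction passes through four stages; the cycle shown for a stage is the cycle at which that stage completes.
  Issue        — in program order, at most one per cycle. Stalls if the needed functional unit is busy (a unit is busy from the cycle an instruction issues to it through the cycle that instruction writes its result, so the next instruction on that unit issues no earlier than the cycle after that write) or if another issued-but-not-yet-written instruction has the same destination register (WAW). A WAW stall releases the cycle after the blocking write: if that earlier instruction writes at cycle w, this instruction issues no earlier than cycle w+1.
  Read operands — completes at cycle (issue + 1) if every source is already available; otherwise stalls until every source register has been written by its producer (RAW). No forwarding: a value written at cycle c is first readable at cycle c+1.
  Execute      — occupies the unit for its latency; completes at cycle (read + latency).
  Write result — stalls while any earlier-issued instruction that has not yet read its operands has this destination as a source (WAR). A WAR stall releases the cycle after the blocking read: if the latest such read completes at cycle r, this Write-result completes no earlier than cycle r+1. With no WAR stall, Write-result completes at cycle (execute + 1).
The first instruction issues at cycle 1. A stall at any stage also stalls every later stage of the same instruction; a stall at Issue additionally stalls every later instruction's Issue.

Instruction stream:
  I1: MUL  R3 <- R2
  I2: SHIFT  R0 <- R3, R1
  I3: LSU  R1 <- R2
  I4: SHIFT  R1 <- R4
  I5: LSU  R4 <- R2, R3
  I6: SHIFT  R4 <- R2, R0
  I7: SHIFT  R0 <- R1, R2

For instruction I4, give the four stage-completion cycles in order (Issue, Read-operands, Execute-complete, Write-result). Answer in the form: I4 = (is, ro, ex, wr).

1) issue 1, read 2, done 8, write 9
2) issue 2, read 10, done 11, write 12  <RAW R3: wait I1 write@9>
3) issue 3, read 4, done 5, write 11  <WAR R1: wait I2 read@10>
4) issue 13, read 14, done 15, write 16  <struct: SHIFT busy until I2 writes@12>
5) issue 14, read 15, done 16, write 17
6) issue 18, read 19, done 20, write 21  <WAW R4: wait I5 write@17>
7) issue 22, read 23, done 24, write 25  <struct: SHIFT busy until I6 writes@21>

I4 = (13, 14, 15, 16)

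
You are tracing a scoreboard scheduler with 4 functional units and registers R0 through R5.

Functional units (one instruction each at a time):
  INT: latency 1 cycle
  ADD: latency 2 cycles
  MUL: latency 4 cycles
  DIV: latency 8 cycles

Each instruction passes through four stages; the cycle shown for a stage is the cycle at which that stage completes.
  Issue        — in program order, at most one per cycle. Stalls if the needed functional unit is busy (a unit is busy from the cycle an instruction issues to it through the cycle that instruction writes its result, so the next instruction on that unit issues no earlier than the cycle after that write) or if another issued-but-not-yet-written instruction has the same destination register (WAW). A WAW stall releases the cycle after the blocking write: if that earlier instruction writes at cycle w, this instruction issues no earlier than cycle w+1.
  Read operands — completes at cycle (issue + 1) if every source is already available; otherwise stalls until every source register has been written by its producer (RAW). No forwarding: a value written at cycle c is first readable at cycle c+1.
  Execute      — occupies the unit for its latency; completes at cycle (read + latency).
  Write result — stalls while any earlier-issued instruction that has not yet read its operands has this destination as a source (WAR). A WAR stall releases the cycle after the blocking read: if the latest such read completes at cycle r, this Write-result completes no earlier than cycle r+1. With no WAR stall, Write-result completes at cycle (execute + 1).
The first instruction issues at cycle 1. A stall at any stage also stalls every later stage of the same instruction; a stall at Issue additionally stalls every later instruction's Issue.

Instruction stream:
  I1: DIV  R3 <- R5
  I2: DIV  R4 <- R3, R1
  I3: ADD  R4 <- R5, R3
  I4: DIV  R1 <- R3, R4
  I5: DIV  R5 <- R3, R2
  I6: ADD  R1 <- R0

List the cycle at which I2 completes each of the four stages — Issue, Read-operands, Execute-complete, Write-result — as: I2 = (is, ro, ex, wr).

I2 = (12, 13, 21, 22)

I1 -> (1, 2, 10, 11)
I2 -> (12, 13, 21, 22)  // struct: DIV busy until I1 writes@11
I3 -> (23, 24, 26, 27)  // WAW R4: wait I2 write@22
I4 -> (24, 28, 36, 37)  // RAW R4: wait I3 write@27
I5 -> (38, 39, 47, 48)  // struct: DIV busy until I4 writes@37
I6 -> (39, 40, 42, 43)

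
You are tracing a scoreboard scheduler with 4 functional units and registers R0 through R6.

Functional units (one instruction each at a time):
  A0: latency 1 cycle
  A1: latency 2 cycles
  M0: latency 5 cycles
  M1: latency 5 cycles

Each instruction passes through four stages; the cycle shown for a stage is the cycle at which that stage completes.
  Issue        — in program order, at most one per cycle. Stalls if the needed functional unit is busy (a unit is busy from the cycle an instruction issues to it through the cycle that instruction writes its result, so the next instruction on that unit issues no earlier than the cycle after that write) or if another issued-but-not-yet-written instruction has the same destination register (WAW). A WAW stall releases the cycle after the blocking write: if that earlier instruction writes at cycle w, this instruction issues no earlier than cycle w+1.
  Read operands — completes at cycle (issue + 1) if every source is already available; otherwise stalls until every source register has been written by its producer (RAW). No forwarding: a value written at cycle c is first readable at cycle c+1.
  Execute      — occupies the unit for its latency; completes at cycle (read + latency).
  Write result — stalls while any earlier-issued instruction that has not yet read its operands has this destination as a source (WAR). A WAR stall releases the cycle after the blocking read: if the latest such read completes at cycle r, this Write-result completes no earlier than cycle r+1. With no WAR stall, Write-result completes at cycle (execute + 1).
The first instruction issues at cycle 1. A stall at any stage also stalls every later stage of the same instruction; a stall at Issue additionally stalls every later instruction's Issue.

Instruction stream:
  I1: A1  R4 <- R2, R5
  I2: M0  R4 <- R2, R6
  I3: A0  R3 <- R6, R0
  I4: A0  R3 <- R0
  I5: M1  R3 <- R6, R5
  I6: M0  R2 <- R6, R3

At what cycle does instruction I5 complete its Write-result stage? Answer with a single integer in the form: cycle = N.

I1  is:1  ro:2  ex:4  wr:5
I2  is:6  ro:7  ex:12  wr:13  — WAW R4: wait I1 write@5
I3  is:7  ro:8  ex:9  wr:10
I4  is:11  ro:12  ex:13  wr:14  — struct: A0 busy until I3 writes@10
I5  is:15  ro:16  ex:21  wr:22  — WAW R3: wait I4 write@14
I6  is:16  ro:23  ex:28  wr:29  — RAW R3: wait I5 write@22

cycle = 22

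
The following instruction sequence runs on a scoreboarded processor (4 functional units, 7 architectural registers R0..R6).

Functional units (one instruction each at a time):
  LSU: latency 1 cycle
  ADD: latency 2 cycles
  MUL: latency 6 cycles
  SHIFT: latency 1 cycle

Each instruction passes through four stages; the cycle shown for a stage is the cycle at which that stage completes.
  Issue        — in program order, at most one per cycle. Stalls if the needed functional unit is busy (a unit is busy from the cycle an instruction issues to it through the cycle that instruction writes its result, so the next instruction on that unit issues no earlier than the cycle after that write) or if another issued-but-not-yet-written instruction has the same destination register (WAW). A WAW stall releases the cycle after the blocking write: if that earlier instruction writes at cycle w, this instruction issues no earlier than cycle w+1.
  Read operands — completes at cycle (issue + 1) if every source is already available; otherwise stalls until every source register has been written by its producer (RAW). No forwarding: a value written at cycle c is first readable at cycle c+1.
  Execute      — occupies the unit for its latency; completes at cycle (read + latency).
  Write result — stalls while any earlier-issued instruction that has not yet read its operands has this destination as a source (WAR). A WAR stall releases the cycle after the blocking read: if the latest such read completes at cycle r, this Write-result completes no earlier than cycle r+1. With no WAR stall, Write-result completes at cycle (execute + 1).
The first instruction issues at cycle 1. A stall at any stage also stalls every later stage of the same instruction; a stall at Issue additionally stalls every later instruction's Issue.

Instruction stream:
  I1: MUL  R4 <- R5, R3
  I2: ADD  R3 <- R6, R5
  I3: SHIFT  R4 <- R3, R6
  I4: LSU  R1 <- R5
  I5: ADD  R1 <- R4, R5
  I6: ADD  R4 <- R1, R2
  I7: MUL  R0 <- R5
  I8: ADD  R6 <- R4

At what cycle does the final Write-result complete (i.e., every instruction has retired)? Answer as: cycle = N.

1) issue 1, read 2, done 8, write 9
2) issue 2, read 3, done 5, write 6
3) issue 10, read 11, done 12, write 13  <WAW R4: wait I1 write@9>
4) issue 11, read 12, done 13, write 14
5) issue 15, read 16, done 18, write 19  <WAW R1: wait I4 write@14>
6) issue 20, read 21, done 23, write 24  <struct: ADD busy until I5 writes@19>
7) issue 21, read 22, done 28, write 29
8) issue 25, read 26, done 28, write 29  <struct: ADD busy until I6 writes@24>

cycle = 29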